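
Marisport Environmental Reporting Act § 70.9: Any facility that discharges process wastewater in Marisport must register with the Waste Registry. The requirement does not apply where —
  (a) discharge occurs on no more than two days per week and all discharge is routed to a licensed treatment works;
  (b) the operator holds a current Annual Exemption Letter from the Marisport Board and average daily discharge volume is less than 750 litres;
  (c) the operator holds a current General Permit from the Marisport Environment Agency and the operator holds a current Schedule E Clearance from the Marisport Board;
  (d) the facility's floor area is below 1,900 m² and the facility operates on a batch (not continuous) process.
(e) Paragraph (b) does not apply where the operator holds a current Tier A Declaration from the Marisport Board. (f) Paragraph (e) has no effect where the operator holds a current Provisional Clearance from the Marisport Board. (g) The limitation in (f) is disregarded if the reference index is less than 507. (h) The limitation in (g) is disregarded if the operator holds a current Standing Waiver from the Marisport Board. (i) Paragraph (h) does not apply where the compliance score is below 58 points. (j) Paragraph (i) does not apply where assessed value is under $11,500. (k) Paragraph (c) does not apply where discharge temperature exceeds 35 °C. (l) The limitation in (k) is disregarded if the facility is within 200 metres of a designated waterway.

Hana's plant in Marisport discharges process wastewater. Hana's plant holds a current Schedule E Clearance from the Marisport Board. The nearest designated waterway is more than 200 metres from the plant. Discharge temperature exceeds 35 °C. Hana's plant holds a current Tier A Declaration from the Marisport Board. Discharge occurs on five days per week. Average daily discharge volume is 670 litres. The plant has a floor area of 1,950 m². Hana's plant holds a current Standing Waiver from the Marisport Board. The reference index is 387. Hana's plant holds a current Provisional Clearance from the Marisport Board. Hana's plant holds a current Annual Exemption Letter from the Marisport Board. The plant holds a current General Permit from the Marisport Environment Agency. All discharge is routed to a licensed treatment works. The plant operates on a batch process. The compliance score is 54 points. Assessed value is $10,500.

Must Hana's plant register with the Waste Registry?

No — exception (b) applies; Hana's plant is not required to register with the Waste Registry.

Exception (a) requires that discharge occurs on no more than two days per week; but discharge occurs on five days per week, so (a) is unavailable.
Exception (b)'s conditions are all satisfied: a current Annual Exemption Letter is held; average daily discharge volume is 670 litres, less than the 750 litres limit. Considering the limiting provisions: (e) is engaged (a current Tier A Declaration is held), but is overridden by (f): (f) operates against (e): a current Provisional Clearance is held. (g) would limit (f) — the reference index is 387, less than the 507 limit — but (h) sets (g) aside: (h) operates — a current Standing Waiver is held. (i) is engaged (the compliance score is 54 points, below the 58 points limit), but yields to (j): (j) is triggered — assessed value is $10,500, under the $11,500 limit. Exception (b) stands.
Exception (c)'s conditions are all satisfied: a current General Permit is held; a current Schedule E Clearance is held. Turning to paragraphs (k)–(l): (k) operates against (c): discharge temperature exceeds 35 °C. (l), which would lift (k), is inapplicable — the plant is more than 200 m from any designated waterway. So (c) is unavailable.
Exception (d) does not apply: the facility's floor area is 1,950 m², not below 1,900 m².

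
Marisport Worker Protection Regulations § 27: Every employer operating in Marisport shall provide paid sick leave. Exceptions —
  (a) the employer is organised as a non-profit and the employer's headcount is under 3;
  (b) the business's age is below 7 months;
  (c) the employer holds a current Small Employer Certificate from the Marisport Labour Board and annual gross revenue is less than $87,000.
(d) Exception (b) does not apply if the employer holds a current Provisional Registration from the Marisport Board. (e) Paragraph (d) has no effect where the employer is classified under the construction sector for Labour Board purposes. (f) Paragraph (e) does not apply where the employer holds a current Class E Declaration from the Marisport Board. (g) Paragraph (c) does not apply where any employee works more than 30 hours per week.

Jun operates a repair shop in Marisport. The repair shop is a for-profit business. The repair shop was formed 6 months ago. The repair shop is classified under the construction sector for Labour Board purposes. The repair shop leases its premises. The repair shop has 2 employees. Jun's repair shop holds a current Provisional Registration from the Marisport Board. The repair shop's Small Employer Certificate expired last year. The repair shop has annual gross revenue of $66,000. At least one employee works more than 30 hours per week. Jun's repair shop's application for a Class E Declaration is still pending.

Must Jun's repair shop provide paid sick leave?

No — exception (b) applies; Jun's repair shop is not required to provide paid sick leave.

Exception (a) fails — the employer is for-profit.
Exception (b)'s conditions are all satisfied: the business's age is 6 months, below the 7 months limit. Under paragraphs (d)–(f): (d) operates (a current Provisional Registration is held), but is displaced by (e): (e) is triggered — the repair shop is classified under the construction sector. (f) is inapplicable (there is no Class E Declaration in force), so (e) stands. Exception (b) stands.
Exception (c) does not apply: the Small Employer Certificate has expired.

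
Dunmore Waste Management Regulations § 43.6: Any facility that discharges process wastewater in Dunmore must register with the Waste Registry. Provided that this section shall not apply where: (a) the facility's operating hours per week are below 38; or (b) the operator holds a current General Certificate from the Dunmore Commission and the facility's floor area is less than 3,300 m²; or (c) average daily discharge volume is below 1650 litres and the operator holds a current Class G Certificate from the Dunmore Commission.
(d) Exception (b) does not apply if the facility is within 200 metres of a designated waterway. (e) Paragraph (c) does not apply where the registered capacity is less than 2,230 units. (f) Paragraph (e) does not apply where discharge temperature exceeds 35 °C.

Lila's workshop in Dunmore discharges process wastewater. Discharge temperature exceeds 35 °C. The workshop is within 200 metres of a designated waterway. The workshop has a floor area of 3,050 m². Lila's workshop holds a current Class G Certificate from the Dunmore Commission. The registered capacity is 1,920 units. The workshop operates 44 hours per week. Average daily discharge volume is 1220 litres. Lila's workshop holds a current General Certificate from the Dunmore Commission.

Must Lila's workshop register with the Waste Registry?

Exception (a) requires that the facility's operating hours per week are below 38; but the facility's operating hours per week are 44, not below 38, so (a) is unavailable.
Exception (b): a current General Certificate is held; the facility's floor area is 3,050 m², less than the 3,300 m² limit — every condition holds. Turning to paragraph (d): (d) is engaged — the workshop is within 200 m of a designated waterway. So (b) is unavailable.
Exception (c): average daily discharge volume is 1220 litres, below the 1650 litres limit; a current Class G Certificate is held — every condition holds. Applying paragraphs (e)–(f): (e) is triggered (the registered capacity is 1,920 units, less than the 2,230 units limit), but is overridden by (f): (f) operates against (e): discharge temperature exceeds 35 °C. Exception (c) stands.

No — exception (c) applies; Lila's workshop is not required to register with the Waste Registry.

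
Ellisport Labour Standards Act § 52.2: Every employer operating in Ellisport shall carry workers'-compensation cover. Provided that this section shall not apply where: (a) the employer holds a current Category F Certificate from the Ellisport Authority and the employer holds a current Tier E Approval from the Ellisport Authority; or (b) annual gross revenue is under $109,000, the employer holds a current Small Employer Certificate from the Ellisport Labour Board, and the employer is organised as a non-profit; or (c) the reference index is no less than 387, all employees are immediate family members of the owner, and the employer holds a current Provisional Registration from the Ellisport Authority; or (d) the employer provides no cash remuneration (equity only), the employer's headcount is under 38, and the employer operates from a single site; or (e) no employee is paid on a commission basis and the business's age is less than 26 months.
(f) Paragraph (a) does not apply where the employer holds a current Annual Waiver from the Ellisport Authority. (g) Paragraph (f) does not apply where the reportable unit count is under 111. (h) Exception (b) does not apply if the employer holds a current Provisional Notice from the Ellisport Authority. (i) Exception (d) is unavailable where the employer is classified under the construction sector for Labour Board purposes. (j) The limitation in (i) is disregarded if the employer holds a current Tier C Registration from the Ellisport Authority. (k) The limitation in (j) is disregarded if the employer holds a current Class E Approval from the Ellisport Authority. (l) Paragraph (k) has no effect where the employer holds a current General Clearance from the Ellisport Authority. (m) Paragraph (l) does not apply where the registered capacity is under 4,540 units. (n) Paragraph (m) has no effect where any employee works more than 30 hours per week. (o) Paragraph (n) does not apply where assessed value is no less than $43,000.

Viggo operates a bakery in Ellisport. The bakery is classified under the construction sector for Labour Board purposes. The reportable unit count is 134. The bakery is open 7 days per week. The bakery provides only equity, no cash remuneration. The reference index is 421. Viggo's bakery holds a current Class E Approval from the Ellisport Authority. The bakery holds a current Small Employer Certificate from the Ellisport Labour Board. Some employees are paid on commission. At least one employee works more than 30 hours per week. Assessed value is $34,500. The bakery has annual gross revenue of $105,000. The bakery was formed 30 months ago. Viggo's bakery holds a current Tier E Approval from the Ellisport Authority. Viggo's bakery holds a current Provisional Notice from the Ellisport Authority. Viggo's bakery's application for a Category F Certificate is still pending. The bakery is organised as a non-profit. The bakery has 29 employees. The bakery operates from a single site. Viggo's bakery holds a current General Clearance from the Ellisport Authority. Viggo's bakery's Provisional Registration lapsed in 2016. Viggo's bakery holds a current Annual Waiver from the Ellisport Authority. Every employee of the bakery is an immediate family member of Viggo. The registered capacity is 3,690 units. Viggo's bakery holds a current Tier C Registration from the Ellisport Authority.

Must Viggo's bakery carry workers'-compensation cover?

Exception (a) does not apply: there is no Category F Certificate in force.
All of (b)'s requirements are met (annual gross revenue is $105,000, under the $109,000 limit; a current Small Employer Certificate is held; the employer is a non-profit). But: (h) operates — a current Provisional Notice is held. Exception (b) does not apply.
Exception (c) fails — the Provisional Registration is not current.
Exception (d) is satisfied on its face — remuneration is equity-only; the employer's headcount is 29, under the 38 limit; the employer operates from a single site. Considering the limiting provisions: (i) operates (the bakery is classified under the construction sector), but is itself disapplied by (j): (j) is engaged — a current Tier C Registration is held. (k) would limit (j) — a current Class E Approval is held — but (l) sets (k) aside: (l) operates against (k): a current General Clearance is held. (m) is triggered (the registered capacity is 3,690 units, under the 4,540 units limit), but is itself disapplied by (n): (n) is triggered — at least one employee exceeds 30 hours/week. (o), which would lift (n), is not engaged — assessed value is $34,500, short of $43,000. Exception (d) stands.
Exception (e) does not apply: some employees are paid on commission.

No — exception (d) applies; Viggo's bakery is not required to carry workers'-compensation cover.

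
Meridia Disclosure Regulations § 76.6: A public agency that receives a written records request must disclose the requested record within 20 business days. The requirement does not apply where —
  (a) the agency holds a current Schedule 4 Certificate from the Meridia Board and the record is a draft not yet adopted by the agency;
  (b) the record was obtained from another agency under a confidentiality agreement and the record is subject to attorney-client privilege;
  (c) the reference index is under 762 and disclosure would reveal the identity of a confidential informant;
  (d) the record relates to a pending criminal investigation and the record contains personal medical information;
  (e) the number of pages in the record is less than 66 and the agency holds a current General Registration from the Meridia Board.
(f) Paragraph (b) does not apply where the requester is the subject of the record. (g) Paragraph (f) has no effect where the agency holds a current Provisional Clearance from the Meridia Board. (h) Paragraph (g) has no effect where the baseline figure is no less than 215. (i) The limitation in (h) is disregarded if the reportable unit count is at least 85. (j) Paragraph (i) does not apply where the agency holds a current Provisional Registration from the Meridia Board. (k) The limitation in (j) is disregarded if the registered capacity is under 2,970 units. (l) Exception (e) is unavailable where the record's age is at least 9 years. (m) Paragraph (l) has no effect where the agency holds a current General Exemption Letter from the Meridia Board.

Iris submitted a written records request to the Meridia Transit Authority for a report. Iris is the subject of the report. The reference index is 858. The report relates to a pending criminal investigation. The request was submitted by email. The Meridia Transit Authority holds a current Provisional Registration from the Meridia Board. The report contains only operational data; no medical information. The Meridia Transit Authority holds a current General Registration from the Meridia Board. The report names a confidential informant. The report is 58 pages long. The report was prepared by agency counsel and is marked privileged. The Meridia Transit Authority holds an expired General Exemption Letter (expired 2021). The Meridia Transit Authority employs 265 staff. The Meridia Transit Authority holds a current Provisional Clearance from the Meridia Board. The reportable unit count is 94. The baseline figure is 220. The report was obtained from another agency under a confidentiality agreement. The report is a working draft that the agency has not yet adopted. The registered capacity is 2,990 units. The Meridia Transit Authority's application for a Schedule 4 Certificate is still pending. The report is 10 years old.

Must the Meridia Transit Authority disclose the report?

Yes — the Meridia Transit Authority must disclose the report.

Exception (a) does not apply: the Schedule 4 Certificate is not current.
Exception (b)'s conditions are all satisfied: the report was obtained under a confidentiality agreement; the report is privileged. However, paragraphs (f)–(k) must be considered: (f) operates against (b): Iris is the subject of the report. (g) would limit (f) — a current Provisional Clearance is held — but (h) sets (g) aside: (h) operates against (g): the baseline figure is 220, meeting the 215 threshold. (i) would limit (h) — the reportable unit count is 94, meeting the 85 threshold — but (j) sets (i) aside: (j) operates — a current Provisional Registration is held. (k) does not operate here (the registered capacity is 2,990 units, not under 2,970 units), so (j) stands. So (b) is unavailable.
Exception (c) does not apply: the reference index is 858, not under 762.
Exception (d) requires that the record contains personal medical information; but the report contains only operational data, so (d) is unavailable.
Exception (e): the number of pages in the record is 58, less than the 66 limit; a current General Registration is held — every condition holds. Turning to paragraphs (l)–(m): (l) applies — the record's age is 10 years, meeting the 9 years threshold. (m) does not operate here (the General Exemption Letter is not current), so (l) stands. So (e) is unavailable.
No exception displaces § 76.6.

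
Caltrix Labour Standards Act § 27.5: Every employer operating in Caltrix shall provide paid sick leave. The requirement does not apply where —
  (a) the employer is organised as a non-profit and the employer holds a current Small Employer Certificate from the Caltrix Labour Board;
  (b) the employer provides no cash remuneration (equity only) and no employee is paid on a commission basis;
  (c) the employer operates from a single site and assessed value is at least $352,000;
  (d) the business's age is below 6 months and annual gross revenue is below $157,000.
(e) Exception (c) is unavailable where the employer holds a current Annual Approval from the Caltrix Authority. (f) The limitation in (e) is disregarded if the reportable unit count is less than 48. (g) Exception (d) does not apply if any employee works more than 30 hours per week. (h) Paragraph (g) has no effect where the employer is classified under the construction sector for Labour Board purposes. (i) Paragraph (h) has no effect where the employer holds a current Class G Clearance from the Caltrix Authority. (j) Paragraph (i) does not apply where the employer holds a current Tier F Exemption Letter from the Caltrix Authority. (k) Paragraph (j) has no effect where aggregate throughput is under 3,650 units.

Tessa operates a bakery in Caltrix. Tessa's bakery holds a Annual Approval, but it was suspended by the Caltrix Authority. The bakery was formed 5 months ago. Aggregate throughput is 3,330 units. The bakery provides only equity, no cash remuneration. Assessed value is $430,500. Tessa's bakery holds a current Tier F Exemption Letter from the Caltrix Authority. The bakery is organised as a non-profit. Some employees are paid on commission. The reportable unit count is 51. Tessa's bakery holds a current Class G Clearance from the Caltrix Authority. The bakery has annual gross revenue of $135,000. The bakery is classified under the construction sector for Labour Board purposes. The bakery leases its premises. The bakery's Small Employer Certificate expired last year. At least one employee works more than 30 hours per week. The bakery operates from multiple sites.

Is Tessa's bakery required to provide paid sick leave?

Exception (a) requires that the employer holds a current Small Employer Certificate from the Caltrix Labour Board; but the Small Employer Certificate has expired, so (a) is unavailable.
Exception (b) does not apply: some employees are paid on commission.
Exception (c) does not apply: the employer operates from multiple sites.
Exception (d): the business's age is 5 months, below the 6 months limit; annual gross revenue is $135,000, below the $157,000 limit — every condition holds. Turning to paragraphs (g)–(k): (g) operates against (d): at least one employee exceeds 30 hours/week. (h) would limit (g) — the bakery is classified under the construction sector — but (i) sets (h) aside: (i) operates against (h): a current Class G Clearance is held. (j) would limit (i) — a current Tier F Exemption Letter is held — but (k) sets (j) aside: (k) is engaged — aggregate throughput is 3,330 units, under the 3,650 units limit. So (d) is unavailable.
No exception displaces § 27.5.

Yes — Tessa's bakery must provide paid sick leave.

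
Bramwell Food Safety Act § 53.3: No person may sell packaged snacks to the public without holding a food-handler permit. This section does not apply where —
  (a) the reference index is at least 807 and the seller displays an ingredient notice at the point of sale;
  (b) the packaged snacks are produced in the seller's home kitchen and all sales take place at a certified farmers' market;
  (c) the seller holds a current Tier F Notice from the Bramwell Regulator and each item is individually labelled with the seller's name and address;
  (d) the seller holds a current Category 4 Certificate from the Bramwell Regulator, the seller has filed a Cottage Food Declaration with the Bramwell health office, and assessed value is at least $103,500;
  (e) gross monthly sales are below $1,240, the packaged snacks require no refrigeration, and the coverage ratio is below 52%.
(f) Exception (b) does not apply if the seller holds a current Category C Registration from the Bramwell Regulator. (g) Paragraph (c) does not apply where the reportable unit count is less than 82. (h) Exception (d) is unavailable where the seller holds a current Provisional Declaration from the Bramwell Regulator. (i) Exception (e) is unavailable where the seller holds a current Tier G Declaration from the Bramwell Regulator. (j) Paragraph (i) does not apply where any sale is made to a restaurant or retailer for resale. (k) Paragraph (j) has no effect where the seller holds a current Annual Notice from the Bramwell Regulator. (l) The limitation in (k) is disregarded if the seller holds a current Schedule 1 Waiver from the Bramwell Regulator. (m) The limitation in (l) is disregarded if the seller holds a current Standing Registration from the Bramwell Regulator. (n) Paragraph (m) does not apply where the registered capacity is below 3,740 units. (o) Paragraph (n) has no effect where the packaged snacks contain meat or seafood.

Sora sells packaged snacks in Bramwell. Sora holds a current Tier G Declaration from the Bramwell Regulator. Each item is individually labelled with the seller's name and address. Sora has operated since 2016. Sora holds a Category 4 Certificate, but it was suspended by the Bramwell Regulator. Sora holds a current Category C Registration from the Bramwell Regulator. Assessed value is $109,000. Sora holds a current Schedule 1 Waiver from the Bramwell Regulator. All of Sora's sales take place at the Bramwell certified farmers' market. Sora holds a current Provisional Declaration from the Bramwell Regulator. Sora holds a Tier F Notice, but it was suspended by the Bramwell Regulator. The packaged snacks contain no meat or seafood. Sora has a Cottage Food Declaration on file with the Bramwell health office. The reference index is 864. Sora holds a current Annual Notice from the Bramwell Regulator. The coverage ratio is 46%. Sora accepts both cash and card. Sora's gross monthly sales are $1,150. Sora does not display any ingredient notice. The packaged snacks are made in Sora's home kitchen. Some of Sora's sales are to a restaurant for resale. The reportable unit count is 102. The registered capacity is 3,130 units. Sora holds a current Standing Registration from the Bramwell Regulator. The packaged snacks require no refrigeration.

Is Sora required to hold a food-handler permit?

Exception (a) fails — no ingredient notice is displayed.
Exception (b) is satisfied on its face — the packaged snacks are home-kitchen produced; all sales are at a certified farmers' market. However, paragraph (f) must be considered: (f) operates against (b): a current Category C Registration is held. Exception (b) does not apply.
Exception (c) does not apply: there is no Tier F Notice in force.
Exception (d) does not apply: the Category 4 Certificate is not current.
Exception (e) is satisfied on its face — gross monthly sales are $1,150, below the $1,240 limit; the packaged snacks are shelf-stable; the coverage ratio is 46%, below the 52% limit. Applying paragraphs (i)–(o): (i) would limit (e) — a current Tier G Declaration is held — but (j) sets (i) aside: (j) is engaged — some sales are to a restaurant for resale. (k) would limit (j) — a current Annual Notice is held — but (l) sets (k) aside: (l) is engaged — a current Schedule 1 Waiver is held. (m) is triggered (a current Standing Registration is held), but is set aside by (n): (n) is triggered — the registered capacity is 3,130 units, below the 3,740 units limit. (o), which would lift (n), is not triggered — the packaged snacks contain no meat or seafood. So (e) applies.

No — exception (e) applies; Sora is not required to hold a food-handler permit.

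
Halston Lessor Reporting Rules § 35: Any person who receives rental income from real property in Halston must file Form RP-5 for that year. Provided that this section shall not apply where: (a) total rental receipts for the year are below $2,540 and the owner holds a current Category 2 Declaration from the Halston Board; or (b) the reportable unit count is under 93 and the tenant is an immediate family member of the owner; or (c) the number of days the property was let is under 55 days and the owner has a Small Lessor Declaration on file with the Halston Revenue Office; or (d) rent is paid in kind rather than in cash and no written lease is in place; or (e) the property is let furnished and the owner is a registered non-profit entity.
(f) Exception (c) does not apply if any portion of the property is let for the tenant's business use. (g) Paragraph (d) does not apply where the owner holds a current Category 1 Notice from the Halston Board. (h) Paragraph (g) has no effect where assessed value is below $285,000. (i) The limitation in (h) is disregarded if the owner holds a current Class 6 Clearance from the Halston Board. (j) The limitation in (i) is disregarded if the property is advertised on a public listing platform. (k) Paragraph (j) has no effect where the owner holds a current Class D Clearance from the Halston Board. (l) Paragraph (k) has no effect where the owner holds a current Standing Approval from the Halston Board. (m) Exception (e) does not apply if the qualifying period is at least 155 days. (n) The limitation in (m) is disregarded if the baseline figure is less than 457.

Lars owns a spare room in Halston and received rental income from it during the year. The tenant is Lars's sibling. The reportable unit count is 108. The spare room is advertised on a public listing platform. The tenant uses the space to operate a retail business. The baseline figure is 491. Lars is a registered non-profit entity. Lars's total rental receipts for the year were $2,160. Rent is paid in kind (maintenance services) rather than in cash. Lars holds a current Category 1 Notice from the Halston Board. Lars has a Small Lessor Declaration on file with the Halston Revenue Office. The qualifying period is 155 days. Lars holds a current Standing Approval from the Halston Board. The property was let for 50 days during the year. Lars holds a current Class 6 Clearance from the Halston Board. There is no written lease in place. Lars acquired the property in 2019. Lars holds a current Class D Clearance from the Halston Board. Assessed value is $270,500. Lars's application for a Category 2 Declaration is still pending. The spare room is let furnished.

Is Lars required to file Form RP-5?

Exception (a) fails — there is no Category 2 Declaration in force.
Exception (b) requires that the reportable unit count is under 93; but the reportable unit count is 108, not under 93, so (b) is unavailable.
Exception (c) is satisfied on its face — the number of days the property was let is 50 days, under the 55 days limit; a Small Lessor Declaration is on file. However, paragraph (f) must be considered: (f) applies — the space is let for business use. Exception (c) does not apply.
Exception (d): rent is paid in kind; there is no written lease — every condition holds. As to paragraphs (g)–(l): (g) would limit (d) — a current Category 1 Notice is held — but (h) sets (g) aside: (h) operates — assessed value is $270,500, below the $285,000 limit. (i) is engaged (a current Class 6 Clearance is held), but is itself disapplied by (j): (j) applies — the property is publicly advertised. (k) is engaged (a current Class D Clearance is held), but is itself disapplied by (l): (l) operates against (k): a current Standing Approval is held. (d) remains available.
Exception (e) is satisfied on its face — the property is let furnished; Lars is a registered non-profit. Turning to paragraphs (m)–(n): (m) operates against (e): the qualifying period is 155 days, meeting the 155 days threshold. (n) does not operate here (the baseline figure is 491, not less than 457), so (m) stands. Exception (e) does not apply.

No — exception (d) applies; Lars is not required to file Form RP-5.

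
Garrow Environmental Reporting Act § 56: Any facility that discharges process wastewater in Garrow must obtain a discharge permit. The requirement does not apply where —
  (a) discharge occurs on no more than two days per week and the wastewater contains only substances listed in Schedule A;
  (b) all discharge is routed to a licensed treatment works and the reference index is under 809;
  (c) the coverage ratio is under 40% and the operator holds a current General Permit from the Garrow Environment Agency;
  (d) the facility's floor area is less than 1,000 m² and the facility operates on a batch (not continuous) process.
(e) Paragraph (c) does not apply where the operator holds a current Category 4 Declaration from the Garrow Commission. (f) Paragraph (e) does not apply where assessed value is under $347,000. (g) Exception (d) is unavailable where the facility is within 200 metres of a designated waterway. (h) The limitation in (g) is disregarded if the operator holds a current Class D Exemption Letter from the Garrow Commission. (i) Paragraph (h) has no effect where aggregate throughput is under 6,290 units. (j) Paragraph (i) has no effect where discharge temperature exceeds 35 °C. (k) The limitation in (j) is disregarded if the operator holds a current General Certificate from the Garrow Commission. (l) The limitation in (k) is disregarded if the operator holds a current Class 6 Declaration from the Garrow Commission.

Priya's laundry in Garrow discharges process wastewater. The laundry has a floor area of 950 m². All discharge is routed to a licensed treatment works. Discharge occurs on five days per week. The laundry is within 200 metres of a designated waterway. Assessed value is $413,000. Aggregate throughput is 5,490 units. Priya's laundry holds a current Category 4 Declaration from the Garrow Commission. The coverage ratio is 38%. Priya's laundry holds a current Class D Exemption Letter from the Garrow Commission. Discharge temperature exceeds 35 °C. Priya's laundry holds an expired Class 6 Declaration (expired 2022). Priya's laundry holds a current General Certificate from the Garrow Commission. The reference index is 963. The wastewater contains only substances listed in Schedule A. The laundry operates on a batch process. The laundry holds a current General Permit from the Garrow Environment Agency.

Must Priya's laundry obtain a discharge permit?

Yes — Priya's laundry must obtain a discharge permit.

Exception (a) does not apply: discharge occurs on five days per week.
Exception (b) requires that the reference index is under 809; but the reference index is 963, not under 809, so (b) is unavailable.
All of (c)'s requirements are met (the coverage ratio is 38%, under the 40% limit; a current General Permit is held). But: (e) operates against (c): a current Category 4 Declaration is held. (f) is inapplicable (assessed value is $413,000, not under $347,000), so (e) stands. So (c) is unavailable.
Exception (d): the facility's floor area is 950 m², less than the 1,000 m² limit; the facility operates on a batch process — every condition holds. But applying paragraphs (g)–(l): (g) is triggered — the laundry is within 200 m of a designated waterway. (h) applies (a current Class D Exemption Letter is held), but is itself disapplied by (i): (i) operates against (h): aggregate throughput is 5,490 units, under the 6,290 units limit. (j) would limit (i) — discharge temperature exceeds 35 °C — but (k) sets (j) aside: (k) operates against (j): a current General Certificate is held. (l) is not engaged (the Class 6 Declaration is not current), so (k) stands. (d) is therefore removed.
No exception is made out. Priya's laundry falls within the general rule.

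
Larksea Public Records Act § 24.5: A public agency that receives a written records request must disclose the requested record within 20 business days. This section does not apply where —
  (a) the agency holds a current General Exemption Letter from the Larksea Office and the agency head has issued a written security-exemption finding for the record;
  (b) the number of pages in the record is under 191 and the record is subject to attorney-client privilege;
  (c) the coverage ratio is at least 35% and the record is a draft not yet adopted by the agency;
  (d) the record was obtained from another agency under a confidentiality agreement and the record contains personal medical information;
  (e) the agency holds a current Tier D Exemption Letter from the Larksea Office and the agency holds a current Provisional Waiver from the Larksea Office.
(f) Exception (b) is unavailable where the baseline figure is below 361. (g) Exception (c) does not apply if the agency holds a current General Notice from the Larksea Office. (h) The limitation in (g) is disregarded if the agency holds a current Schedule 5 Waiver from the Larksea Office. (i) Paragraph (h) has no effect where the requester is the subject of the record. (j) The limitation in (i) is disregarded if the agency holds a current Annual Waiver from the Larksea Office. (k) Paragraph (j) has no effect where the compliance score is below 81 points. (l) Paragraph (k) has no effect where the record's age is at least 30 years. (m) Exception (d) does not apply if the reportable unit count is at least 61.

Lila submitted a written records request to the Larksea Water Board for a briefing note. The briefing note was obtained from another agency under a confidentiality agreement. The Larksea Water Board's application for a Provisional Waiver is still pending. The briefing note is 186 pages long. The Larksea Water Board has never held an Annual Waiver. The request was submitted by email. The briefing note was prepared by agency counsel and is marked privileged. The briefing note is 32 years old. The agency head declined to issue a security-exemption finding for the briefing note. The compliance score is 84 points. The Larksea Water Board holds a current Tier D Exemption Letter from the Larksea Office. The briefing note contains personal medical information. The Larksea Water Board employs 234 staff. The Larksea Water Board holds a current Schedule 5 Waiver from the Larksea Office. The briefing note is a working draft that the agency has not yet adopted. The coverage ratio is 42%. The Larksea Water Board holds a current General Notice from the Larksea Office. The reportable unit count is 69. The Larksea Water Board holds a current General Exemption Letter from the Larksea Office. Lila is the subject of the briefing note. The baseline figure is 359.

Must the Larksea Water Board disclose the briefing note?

Yes — the Larksea Water Board must disclose the briefing note.

Exception (a) requires that the agency head has issued a written security-exemption finding for the record; but the agency head declined to issue a security-exemption finding, so (a) is unavailable.
Exception (b) is satisfied on its face — the number of pages in the record is 186, under the 191 limit; the briefing note is privileged. However, paragraph (f) must be considered: (f) operates against (b): the baseline figure is 359, below the 361 limit. (b) is therefore removed.
Exception (c): the coverage ratio is 42%, meeting the 35% threshold; the briefing note is an unadopted draft — every condition holds. Turning to paragraphs (g)–(l): (g) operates — a current General Notice is held. (h) would limit (g) — a current Schedule 5 Waiver is held — but (i) sets (h) aside: (i) operates against (h): Lila is the subject of the briefing note. (j) is not triggered (the Annual Waiver is not current), so (i) stands. So (c) is unavailable.
Exception (d)'s conditions are all satisfied: the briefing note was obtained under a confidentiality agreement; the briefing note contains personal medical information. But applying paragraph (m): (m) operates against (d): the reportable unit count is 69, meeting the 61 threshold. Exception (d) does not apply.
Exception (e) does not apply: no current Provisional Waiver is held.
No exception applies. The general rule governs.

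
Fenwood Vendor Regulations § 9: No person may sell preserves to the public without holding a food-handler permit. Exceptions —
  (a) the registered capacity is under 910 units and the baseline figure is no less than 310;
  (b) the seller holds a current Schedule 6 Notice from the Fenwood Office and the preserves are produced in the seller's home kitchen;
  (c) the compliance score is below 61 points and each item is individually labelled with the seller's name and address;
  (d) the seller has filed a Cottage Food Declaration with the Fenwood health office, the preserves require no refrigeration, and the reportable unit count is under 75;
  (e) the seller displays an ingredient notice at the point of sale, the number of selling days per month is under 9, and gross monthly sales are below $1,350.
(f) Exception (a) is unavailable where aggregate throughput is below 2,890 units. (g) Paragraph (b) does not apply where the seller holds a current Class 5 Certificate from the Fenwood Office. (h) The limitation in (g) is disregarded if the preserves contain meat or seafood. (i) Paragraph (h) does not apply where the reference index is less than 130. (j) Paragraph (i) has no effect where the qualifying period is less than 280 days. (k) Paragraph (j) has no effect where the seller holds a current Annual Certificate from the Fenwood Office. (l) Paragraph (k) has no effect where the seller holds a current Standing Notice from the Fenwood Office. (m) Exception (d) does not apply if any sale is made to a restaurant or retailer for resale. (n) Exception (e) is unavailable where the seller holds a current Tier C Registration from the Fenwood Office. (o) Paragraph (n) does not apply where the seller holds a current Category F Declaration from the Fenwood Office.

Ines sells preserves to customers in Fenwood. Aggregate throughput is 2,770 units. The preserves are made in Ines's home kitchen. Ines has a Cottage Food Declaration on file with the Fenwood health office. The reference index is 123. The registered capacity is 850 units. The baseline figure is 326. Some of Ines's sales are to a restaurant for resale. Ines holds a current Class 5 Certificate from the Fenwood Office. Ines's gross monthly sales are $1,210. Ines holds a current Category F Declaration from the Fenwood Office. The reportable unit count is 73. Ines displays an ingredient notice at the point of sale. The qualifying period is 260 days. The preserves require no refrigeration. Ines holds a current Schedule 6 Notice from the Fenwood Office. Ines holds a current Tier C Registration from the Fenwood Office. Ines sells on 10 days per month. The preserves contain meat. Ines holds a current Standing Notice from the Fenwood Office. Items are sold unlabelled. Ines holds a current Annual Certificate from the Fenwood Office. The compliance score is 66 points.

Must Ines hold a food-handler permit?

No — exception (b) applies; Ines is not required to hold a food-handler permit.

All of (a)'s requirements are met (the registered capacity is 850 units, under the 910 units limit; the baseline figure is 326, meeting the 310 threshold). Turning to paragraph (f): (f) applies — aggregate throughput is 2,770 units, below the 2,890 units limit. So (a) is unavailable.
All of (b)'s requirements are met (a current Schedule 6 Notice is held; the preserves are home-kitchen produced). Applying paragraphs (g)–(l): (g) is triggered (a current Class 5 Certificate is held), but is displaced by (h): (h) operates against (g): the preserves contain meat. (i) would limit (h) — the reference index is 123, less than the 130 limit — but (j) sets (i) aside: (j) is triggered — the qualifying period is 260 days, less than the 280 days limit. (k) would limit (j) — a current Annual Certificate is held — but (l) sets (k) aside: (l) operates against (k): a current Standing Notice is held. So (b) applies.
Exception (c) does not apply: the compliance score is 66 points, not below 61 points.
All of (d)'s requirements are met (a Cottage Food Declaration is on file; the preserves are shelf-stable; the reportable unit count is 73, under the 75 limit). But applying paragraph (m): (m) is engaged — some sales are to a restaurant for resale. Exception (d) does not apply.
Exception (e) does not apply: the number of selling days per month is 10, not under 9.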